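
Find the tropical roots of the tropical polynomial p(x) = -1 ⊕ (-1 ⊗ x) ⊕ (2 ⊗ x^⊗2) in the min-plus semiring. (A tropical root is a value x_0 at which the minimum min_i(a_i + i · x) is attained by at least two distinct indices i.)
Roots: {-3, 0}

Each tropical root is a break point of the lower envelope of the lines y = a_i + i · x (there are 3 lines, with slopes 0, 1, ..., 2). Only the lines that attain the minimum somewhere contribute to roots; other lines are dominated. Here the surviving (envelope) indices are i = 2, i = 1, i = 0.
Intersections between consecutive envelope lines give the roots: for adjacent envelope indices i < j the intersection is x = (a_i − a_j) / (j − i). Reading off the sorted break points: {-3, 0}.
Verification: at each break x_0, at least two indices attain the minimum of min_i(a_i + i · x_0).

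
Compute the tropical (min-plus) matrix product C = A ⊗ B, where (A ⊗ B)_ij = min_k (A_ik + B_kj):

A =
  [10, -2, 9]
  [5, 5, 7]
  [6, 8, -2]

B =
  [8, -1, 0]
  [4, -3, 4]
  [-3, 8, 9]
A ⊗ B =
  [2, -5, 2]
  [4, 2, 5]
  [-5, 5, 6]

Apply the min-plus product entry-by-entry:
  C[0][0] = min over k of (A[0][0] + B[0][0] = 10 + 8 = 18, A[0][1] + B[1][0] = -2 + 4 = 2, A[0][2] + B[2][0] = 9 + -3 = 6) = 2 (attained at k = 1)
  C[0][1] = min over k of (A[0][0] + B[0][1] = 10 + -1 = 9, A[0][1] + B[1][1] = -2 + -3 = -5, A[0][2] + B[2][1] = 9 + 8 = 17) = -5 (attained at k = 1)
  C[0][2] = min over k of (A[0][0] + B[0][2] = 10 + 0 = 10, A[0][1] + B[1][2] = -2 + 4 = 2, A[0][2] + B[2][2] = 9 + 9 = 18) = 2 (attained at k = 1)
  C[1][0] = min over k of (A[1][0] + B[0][0] = 5 + 8 = 13, A[1][1] + B[1][0] = 5 + 4 = 9, A[1][2] + B[2][0] = 7 + -3 = 4) = 4 (attained at k = 2)
  C[1][1] = min over k of (A[1][0] + B[0][1] = 5 + -1 = 4, A[1][1] + B[1][1] = 5 + -3 = 2, A[1][2] + B[2][1] = 7 + 8 = 15) = 2 (attained at k = 1)
  C[1][2] = min over k of (A[1][0] + B[0][2] = 5 + 0 = 5, A[1][1] + B[1][2] = 5 + 4 = 9, A[1][2] + B[2][2] = 7 + 9 = 16) = 5 (attained at k = 0)
  C[2][0] = min over k of (A[2][0] + B[0][0] = 6 + 8 = 14, A[2][1] + B[1][0] = 8 + 4 = 12, A[2][2] + B[2][0] = -2 + -3 = -5) = -5 (attained at k = 2)
  C[2][1] = min over k of (A[2][0] + B[0][1] = 6 + -1 = 5, A[2][1] + B[1][1] = 8 + -3 = 5, A[2][2] + B[2][1] = -2 + 8 = 6) = 5 (attained at k = 0)
  C[2][2] = min over k of (A[2][0] + B[0][2] = 6 + 0 = 6, A[2][1] + B[1][2] = 8 + 4 = 12, A[2][2] + B[2][2] = -2 + 9 = 7) = 6 (attained at k = 0)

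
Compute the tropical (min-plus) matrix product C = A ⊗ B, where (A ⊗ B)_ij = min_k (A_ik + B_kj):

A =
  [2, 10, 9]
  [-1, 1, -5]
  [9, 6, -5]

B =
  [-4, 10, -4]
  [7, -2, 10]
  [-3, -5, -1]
A ⊗ B =
  [-2, 4, -2]
  [-8, -10, -6]
  [-8, -10, -6]

Apply the min-plus product entry-by-entry:
  C[0][0] = min over k of (A[0][0] + B[0][0] = 2 + -4 = -2, A[0][1] + B[1][0] = 10 + 7 = 17, A[0][2] + B[2][0] = 9 + -3 = 6) = -2 (attained at k = 0)
  C[0][1] = min over k of (A[0][0] + B[0][1] = 2 + 10 = 12, A[0][1] + B[1][1] = 10 + -2 = 8, A[0][2] + B[2][1] = 9 + -5 = 4) = 4 (attained at k = 2)
  C[0][2] = min over k of (A[0][0] + B[0][2] = 2 + -4 = -2, A[0][1] + B[1][2] = 10 + 10 = 20, A[0][2] + B[2][2] = 9 + -1 = 8) = -2 (attained at k = 0)
  C[1][0] = min over k of (A[1][0] + B[0][0] = -1 + -4 = -5, A[1][1] + B[1][0] = 1 + 7 = 8, A[1][2] + B[2][0] = -5 + -3 = -8) = -8 (attained at k = 2)
  C[1][1] = min over k of (A[1][0] + B[0][1] = -1 + 10 = 9, A[1][1] + B[1][1] = 1 + -2 = -1, A[1][2] + B[2][1] = -5 + -5 = -10) = -10 (attained at k = 2)
  C[1][2] = min over k of (A[1][0] + B[0][2] = -1 + -4 = -5, A[1][1] + B[1][2] = 1 + 10 = 11, A[1][2] + B[2][2] = -5 + -1 = -6) = -6 (attained at k = 2)
  C[2][0] = min over k of (A[2][0] + B[0][0] = 9 + -4 = 5, A[2][1] + B[1][0] = 6 + 7 = 13, A[2][2] + B[2][0] = -5 + -3 = -8) = -8 (attained at k = 2)
  C[2][1] = min over k of (A[2][0] + B[0][1] = 9 + 10 = 19, A[2][1] + B[1][1] = 6 + -2 = 4, A[2][2] + B[2][1] = -5 + -5 = -10) = -10 (attained at k = 2)
  C[2][2] = min over k of (A[2][0] + B[0][2] = 9 + -4 = 5, A[2][1] + B[1][2] = 6 + 10 = 16, A[2][2] + B[2][2] = -5 + -1 = -6) = -6 (attained at k = 2)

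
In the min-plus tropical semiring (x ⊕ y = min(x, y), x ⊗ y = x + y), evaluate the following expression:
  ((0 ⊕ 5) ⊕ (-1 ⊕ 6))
((0 ⊕ 5) ⊕ (-1 ⊕ 6)) = -1

Expand innermost to outermost. Recall ⊕ takes the minimum of its arguments and ⊗ takes their sum. Working out the expression ((0 ⊕ 5) ⊕ (-1 ⊕ 6)) gives -1.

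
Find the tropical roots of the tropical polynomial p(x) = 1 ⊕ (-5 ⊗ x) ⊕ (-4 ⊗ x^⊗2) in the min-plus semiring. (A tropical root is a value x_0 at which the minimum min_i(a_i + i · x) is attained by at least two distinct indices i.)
Roots: {-1, 6}

Each tropical root is a break point of the lower envelope of the lines y = a_i + i · x (there are 3 lines, with slopes 0, 1, ..., 2). Only the lines that attain the minimum somewhere contribute to roots; other lines are dominated. Here the surviving (envelope) indices are i = 2, i = 1, i = 0.
Intersections between consecutive envelope lines give the roots: for adjacent envelope indices i < j the intersection is x = (a_i − a_j) / (j − i). Reading off the sorted break points: {-1, 6}.
Verification: at each break x_0, at least two indices attain the minimum of min_i(a_i + i · x_0).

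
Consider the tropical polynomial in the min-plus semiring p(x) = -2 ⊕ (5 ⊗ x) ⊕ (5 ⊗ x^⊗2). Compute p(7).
p(7) = -2

A tropical monomial a ⊗ x^⊗i evaluates to a + i · x. Evaluating each term at x = 7:
  Term 0 contributes -2 + 0 · 7 = -2
  Term 1 contributes 5 + 1 · 7 = 12
  Term 2 contributes 5 + 2 · 7 = 19
p(7) = ⊕ of these = min[-2, 12, 19] = -2.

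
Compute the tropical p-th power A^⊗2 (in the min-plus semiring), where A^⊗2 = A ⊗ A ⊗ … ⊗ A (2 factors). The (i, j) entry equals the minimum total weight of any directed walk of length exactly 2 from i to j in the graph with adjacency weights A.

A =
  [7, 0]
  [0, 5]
A^⊗2 =
  [0, 5]
  [5, 0]

Each entry (A^⊗2)_ij equals the minimum over all length-2 walks i = v_0 → v_1 → … → v_2 = j of Σ_t A[v_t][v_{t+1}]. For example, for (i, j) = (0, 1) we minimise over 2 possible intermediate vertex sequences; the minimum is 5, attained along the walk 0 → 1 → 1.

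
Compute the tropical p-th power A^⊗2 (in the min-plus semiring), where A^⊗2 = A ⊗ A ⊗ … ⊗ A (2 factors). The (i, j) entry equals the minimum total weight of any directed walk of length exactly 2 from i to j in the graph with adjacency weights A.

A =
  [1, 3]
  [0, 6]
A^⊗2 =
  [2, 4]
  [1, 3]

Each entry (A^⊗2)_ij equals the minimum over all length-2 walks i = v_0 → v_1 → … → v_2 = j of Σ_t A[v_t][v_{t+1}]. For example, for (i, j) = (0, 1) we minimise over 2 possible intermediate vertex sequences; the minimum is 4, attained along the walk 0 → 0 → 1.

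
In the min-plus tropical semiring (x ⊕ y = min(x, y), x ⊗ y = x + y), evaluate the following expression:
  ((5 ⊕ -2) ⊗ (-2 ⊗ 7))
((5 ⊕ -2) ⊗ (-2 ⊗ 7)) = 3

Expand innermost to outermost. Recall ⊕ takes the minimum of its arguments and ⊗ takes their sum. Working out the expression ((5 ⊕ -2) ⊗ (-2 ⊗ 7)) gives 3.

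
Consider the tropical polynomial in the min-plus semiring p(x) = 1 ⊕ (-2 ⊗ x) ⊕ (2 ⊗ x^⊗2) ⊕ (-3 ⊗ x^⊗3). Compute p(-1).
p(-1) = -6

A tropical monomial a ⊗ x^⊗i evaluates to a + i · x. Evaluating each term at x = -1:
  Term 0 contributes 1 + 0 · -1 = 1
  Term 1 contributes -2 + 1 · -1 = -3
  Term 2 contributes 2 + 2 · -1 = 0
  Term 3 contributes -3 + 3 · -1 = -6
p(-1) = ⊕ of these = min[1, -3, 0, -6] = -6.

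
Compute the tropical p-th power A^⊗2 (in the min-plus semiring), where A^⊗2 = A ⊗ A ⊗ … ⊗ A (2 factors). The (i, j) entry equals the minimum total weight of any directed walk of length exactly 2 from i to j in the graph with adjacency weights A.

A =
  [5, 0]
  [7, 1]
A^⊗2 =
  [7, 1]
  [8, 2]

Each entry (A^⊗2)_ij equals the minimum over all length-2 walks i = v_0 → v_1 → … → v_2 = j of Σ_t A[v_t][v_{t+1}]. For example, for (i, j) = (0, 1) we minimise over 2 possible intermediate vertex sequences; the minimum is 1, attained along the walk 0 → 1 → 1.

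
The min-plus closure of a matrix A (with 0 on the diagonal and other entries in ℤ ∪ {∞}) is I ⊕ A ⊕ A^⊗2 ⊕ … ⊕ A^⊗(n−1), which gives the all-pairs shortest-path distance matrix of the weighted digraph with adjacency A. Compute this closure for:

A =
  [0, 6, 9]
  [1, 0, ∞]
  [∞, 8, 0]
Closure =
  [0, 6, 9]
  [1, 0, 10]
  [9, 8, 0]

This is the Floyd-Warshall all-pairs shortest-path computation. For each intermediate vertex k = 0, 1, …, 2, update dist[i][j] ← min(dist[i][j], dist[i][k] + dist[k][j]). The final matrix gives, for each (i, j), the minimum total weight of any directed path from i to j (possibly empty when i = j).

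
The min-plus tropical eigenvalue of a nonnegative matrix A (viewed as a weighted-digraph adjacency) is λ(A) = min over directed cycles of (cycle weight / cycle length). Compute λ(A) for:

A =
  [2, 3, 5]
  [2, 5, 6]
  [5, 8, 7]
λ(A) = 2

Enumerate directed cycles and compute their means (weight / length). Sample:
  cycle 0 → 0: weight = 2, length = 1, mean = 2/1 ≈ 2.000
  cycle 1 → 1: weight = 5, length = 1, mean = 5/1 ≈ 5.000
  cycle 2 → 2: weight = 7, length = 1, mean = 7/1 ≈ 7.000
  cycle 0 → 1 → 0: weight = 5, length = 2, mean = 5/2 ≈ 2.500
  cycle 0 → 2 → 0: weight = 10, length = 2, mean = 10/2 ≈ 5.000
  cycle 1 → 0 → 1: weight = 5, length = 2, mean = 5/2 ≈ 2.500
Minimum mean = 2.000, attained e.g. along the cycle 0 → 0 with weight 2 and length 1. So λ(A) = 2/1 = 2.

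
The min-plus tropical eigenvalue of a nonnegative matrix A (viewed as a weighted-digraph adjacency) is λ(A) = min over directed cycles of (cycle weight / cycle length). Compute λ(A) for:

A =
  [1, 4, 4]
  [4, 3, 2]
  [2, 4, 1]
λ(A) = 1

Enumerate directed cycles and compute their means (weight / length). Sample:
  cycle 0 → 0: weight = 1, length = 1, mean = 1/1 ≈ 1.000
  cycle 1 → 1: weight = 3, length = 1, mean = 3/1 ≈ 3.000
  cycle 2 → 2: weight = 1, length = 1, mean = 1/1 ≈ 1.000
  cycle 0 → 1 → 0: weight = 8, length = 2, mean = 8/2 ≈ 4.000
  cycle 0 → 2 → 0: weight = 6, length = 2, mean = 6/2 ≈ 3.000
  cycle 1 → 0 → 1: weight = 8, length = 2, mean = 8/2 ≈ 4.000
Minimum mean = 1.000, attained e.g. along the cycle 0 → 0 with weight 1 and length 1. So λ(A) = 1/1 = 1.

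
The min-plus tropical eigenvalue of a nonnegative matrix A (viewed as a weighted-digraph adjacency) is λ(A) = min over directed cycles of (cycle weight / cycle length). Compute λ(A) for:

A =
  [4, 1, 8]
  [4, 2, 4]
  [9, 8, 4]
λ(A) = 2

Enumerate directed cycles and compute their means (weight / length). Sample:
  cycle 0 → 0: weight = 4, length = 1, mean = 4/1 ≈ 4.000
  cycle 1 → 1: weight = 2, length = 1, mean = 2/1 ≈ 2.000
  cycle 2 → 2: weight = 4, length = 1, mean = 4/1 ≈ 4.000
  cycle 0 → 1 → 0: weight = 5, length = 2, mean = 5/2 ≈ 2.500
  cycle 0 → 2 → 0: weight = 17, length = 2, mean = 17/2 ≈ 8.500
  cycle 1 → 0 → 1: weight = 5, length = 2, mean = 5/2 ≈ 2.500
Minimum mean = 2.000, attained e.g. along the cycle 1 → 1 with weight 2 and length 1. So λ(A) = 2/1 = 2.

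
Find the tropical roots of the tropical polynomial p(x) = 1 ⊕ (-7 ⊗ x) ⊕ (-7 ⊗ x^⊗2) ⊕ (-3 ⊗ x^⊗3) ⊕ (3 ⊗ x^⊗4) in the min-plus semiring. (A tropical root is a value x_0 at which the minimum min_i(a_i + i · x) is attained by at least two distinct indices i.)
Roots: {-6, -4, 0, 8}

Each tropical root is a break point of the lower envelope of the lines y = a_i + i · x (there are 5 lines, with slopes 0, 1, ..., 4). Only the lines that attain the minimum somewhere contribute to roots; other lines are dominated. Here the surviving (envelope) indices are i = 4, i = 3, i = 2, i = 1, i = 0.
Intersections between consecutive envelope lines give the roots: for adjacent envelope indices i < j the intersection is x = (a_i − a_j) / (j − i). Reading off the sorted break points: {-6, -4, 0, 8}.
Verification: at each break x_0, at least two indices attain the minimum of min_i(a_i + i · x_0).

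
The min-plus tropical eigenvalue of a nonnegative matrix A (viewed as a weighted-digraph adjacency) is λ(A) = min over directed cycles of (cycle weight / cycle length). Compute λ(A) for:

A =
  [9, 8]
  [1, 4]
λ(A) = 4

Enumerate directed cycles and compute their means (weight / length). Sample:
  cycle 0 → 0: weight = 9, length = 1, mean = 9/1 ≈ 9.000
  cycle 1 → 1: weight = 4, length = 1, mean = 4/1 ≈ 4.000
  cycle 0 → 1 → 0: weight = 9, length = 2, mean = 9/2 ≈ 4.500
  cycle 1 → 0 → 1: weight = 9, length = 2, mean = 9/2 ≈ 4.500
Minimum mean = 4.000, attained e.g. along the cycle 1 → 1 with weight 4 and length 1. So λ(A) = 4/1 = 4.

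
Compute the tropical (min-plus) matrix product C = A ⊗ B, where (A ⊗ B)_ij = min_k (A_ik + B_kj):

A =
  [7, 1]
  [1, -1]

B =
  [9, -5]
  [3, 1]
A ⊗ B =
  [4, 2]
  [2, -4]

Apply the min-plus product entry-by-entry:
  C[0][0] = min over k of (A[0][0] + B[0][0] = 7 + 9 = 16, A[0][1] + B[1][0] = 1 + 3 = 4) = 4 (attained at k = 1)
  C[0][1] = min over k of (A[0][0] + B[0][1] = 7 + -5 = 2, A[0][1] + B[1][1] = 1 + 1 = 2) = 2 (attained at k = 0)
  C[1][0] = min over k of (A[1][0] + B[0][0] = 1 + 9 = 10, A[1][1] + B[1][0] = -1 + 3 = 2) = 2 (attained at k = 1)
  C[1][1] = min over k of (A[1][0] + B[0][1] = 1 + -5 = -4, A[1][1] + B[1][1] = -1 + 1 = 0) = -4 (attained at k = 0)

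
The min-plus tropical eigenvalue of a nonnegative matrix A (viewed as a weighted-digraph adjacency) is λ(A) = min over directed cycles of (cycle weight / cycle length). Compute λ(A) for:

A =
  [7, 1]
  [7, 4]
λ(A) = 4

Enumerate directed cycles and compute their means (weight / length). Sample:
  cycle 0 → 0: weight = 7, length = 1, mean = 7/1 ≈ 7.000
  cycle 1 → 1: weight = 4, length = 1, mean = 4/1 ≈ 4.000
  cycle 0 → 1 → 0: weight = 8, length = 2, mean = 8/2 ≈ 4.000
  cycle 1 → 0 → 1: weight = 8, length = 2, mean = 8/2 ≈ 4.000
Minimum mean = 4.000, attained e.g. along the cycle 1 → 1 with weight 4 and length 1. So λ(A) = 4/1 = 4.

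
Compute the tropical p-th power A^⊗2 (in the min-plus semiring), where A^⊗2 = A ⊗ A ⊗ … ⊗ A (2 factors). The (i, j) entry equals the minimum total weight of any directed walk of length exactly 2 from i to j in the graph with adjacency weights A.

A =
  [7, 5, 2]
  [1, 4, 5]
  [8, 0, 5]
A^⊗2 =
  [6, 2, 7]
  [5, 5, 3]
  [1, 4, 5]

Each entry (A^⊗2)_ij equals the minimum over all length-2 walks i = v_0 → v_1 → … → v_2 = j of Σ_t A[v_t][v_{t+1}]. For example, for (i, j) = (0, 2) we minimise over 3 possible intermediate vertex sequences; the minimum is 7, attained along the walk 0 → 2 → 2.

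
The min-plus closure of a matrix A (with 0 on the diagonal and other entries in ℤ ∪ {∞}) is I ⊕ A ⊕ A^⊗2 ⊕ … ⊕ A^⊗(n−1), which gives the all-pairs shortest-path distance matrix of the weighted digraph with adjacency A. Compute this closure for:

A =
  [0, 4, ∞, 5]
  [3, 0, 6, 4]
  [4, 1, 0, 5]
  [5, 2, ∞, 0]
Closure =
  [0, 4, 10, 5]
  [3, 0, 6, 4]
  [4, 1, 0, 5]
  [5, 2, 8, 0]

This is the Floyd-Warshall all-pairs shortest-path computation. For each intermediate vertex k = 0, 1, …, 3, update dist[i][j] ← min(dist[i][j], dist[i][k] + dist[k][j]). The final matrix gives, for each (i, j), the minimum total weight of any directed path from i to j (possibly empty when i = j).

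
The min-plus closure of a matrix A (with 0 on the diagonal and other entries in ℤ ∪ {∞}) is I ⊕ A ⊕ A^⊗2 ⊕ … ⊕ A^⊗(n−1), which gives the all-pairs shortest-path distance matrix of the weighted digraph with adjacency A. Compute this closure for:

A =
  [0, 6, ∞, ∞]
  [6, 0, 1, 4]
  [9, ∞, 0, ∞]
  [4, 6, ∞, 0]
Closure =
  [0, 6, 7, 10]
  [6, 0, 1, 4]
  [9, 15, 0, 19]
  [4, 6, 7, 0]

This is the Floyd-Warshall all-pairs shortest-path computation. For each intermediate vertex k = 0, 1, …, 3, update dist[i][j] ← min(dist[i][j], dist[i][k] + dist[k][j]). The final matrix gives, for each (i, j), the minimum total weight of any directed path from i to j (possibly empty when i = j).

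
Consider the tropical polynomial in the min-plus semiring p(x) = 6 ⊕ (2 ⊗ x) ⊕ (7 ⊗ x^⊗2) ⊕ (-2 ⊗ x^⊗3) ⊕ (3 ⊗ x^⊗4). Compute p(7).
p(7) = 6

A tropical monomial a ⊗ x^⊗i evaluates to a + i · x. Evaluating each term at x = 7:
  Term 0 contributes 6 + 0 · 7 = 6
  Term 1 contributes 2 + 1 · 7 = 9
  Term 2 contributes 7 + 2 · 7 = 21
  Term 3 contributes -2 + 3 · 7 = 19
  Term 4 contributes 3 + 4 · 7 = 31
p(7) = ⊕ of these = min[6, 9, 21, 19, 31] = 6.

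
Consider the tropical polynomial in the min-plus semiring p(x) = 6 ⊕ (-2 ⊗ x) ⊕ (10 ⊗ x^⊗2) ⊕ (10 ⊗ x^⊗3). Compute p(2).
p(2) = 0

A tropical monomial a ⊗ x^⊗i evaluates to a + i · x. Evaluating each term at x = 2:
  Term 0 contributes 6 + 0 · 2 = 6
  Term 1 contributes -2 + 1 · 2 = 0
  Term 2 contributes 10 + 2 · 2 = 14
  Term 3 contributes 10 + 3 · 2 = 16
p(2) = ⊕ of these = min[6, 0, 14, 16] = 0.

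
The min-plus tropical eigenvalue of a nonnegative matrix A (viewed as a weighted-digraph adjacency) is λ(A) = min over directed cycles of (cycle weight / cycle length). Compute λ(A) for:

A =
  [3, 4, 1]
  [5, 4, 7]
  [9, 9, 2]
λ(A) = 2

Enumerate directed cycles and compute their means (weight / length). Sample:
  cycle 0 → 0: weight = 3, length = 1, mean = 3/1 ≈ 3.000
  cycle 1 → 1: weight = 4, length = 1, mean = 4/1 ≈ 4.000
  cycle 2 → 2: weight = 2, length = 1, mean = 2/1 ≈ 2.000
  cycle 0 → 1 → 0: weight = 9, length = 2, mean = 9/2 ≈ 4.500
  cycle 0 → 2 → 0: weight = 10, length = 2, mean = 10/2 ≈ 5.000
  cycle 1 → 0 → 1: weight = 9, length = 2, mean = 9/2 ≈ 4.500
Minimum mean = 2.000, attained e.g. along the cycle 2 → 2 with weight 2 and length 1. So λ(A) = 2/1 = 2.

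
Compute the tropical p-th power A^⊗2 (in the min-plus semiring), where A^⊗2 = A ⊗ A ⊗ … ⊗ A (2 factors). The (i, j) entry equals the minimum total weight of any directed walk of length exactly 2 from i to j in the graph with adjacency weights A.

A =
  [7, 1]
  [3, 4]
A^⊗2 =
  [4, 5]
  [7, 4]

Each entry (A^⊗2)_ij equals the minimum over all length-2 walks i = v_0 → v_1 → … → v_2 = j of Σ_t A[v_t][v_{t+1}]. For example, for (i, j) = (0, 1) we minimise over 2 possible intermediate vertex sequences; the minimum is 5, attained along the walk 0 → 1 → 1.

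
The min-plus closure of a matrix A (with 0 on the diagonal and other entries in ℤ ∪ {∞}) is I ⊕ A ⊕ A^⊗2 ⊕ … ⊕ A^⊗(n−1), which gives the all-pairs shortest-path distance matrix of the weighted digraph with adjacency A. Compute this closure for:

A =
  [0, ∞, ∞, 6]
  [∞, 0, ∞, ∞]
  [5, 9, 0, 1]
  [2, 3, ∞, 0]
Closure =
  [0, 9, ∞, 6]
  [∞, 0, ∞, ∞]
  [3, 4, 0, 1]
  [2, 3, ∞, 0]

This is the Floyd-Warshall all-pairs shortest-path computation. For each intermediate vertex k = 0, 1, …, 3, update dist[i][j] ← min(dist[i][j], dist[i][k] + dist[k][j]). The final matrix gives, for each (i, j), the minimum total weight of any directed path from i to j (possibly empty when i = j).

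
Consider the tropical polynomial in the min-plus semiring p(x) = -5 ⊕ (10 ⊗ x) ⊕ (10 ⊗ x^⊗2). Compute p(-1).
p(-1) = -5

A tropical monomial a ⊗ x^⊗i evaluates to a + i · x. Evaluating each term at x = -1:
  Term 0 contributes -5 + 0 · -1 = -5
  Term 1 contributes 10 + 1 · -1 = 9
  Term 2 contributes 10 + 2 · -1 = 8
p(-1) = ⊕ of these = min[-5, 9, 8] = -5.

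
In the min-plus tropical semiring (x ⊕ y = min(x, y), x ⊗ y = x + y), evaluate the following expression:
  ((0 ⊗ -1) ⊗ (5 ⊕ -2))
((0 ⊗ -1) ⊗ (5 ⊕ -2)) = -3

Expand innermost to outermost. Recall ⊕ takes the minimum of its arguments and ⊗ takes their sum. Working out the expression ((0 ⊗ -1) ⊗ (5 ⊕ -2)) gives -3.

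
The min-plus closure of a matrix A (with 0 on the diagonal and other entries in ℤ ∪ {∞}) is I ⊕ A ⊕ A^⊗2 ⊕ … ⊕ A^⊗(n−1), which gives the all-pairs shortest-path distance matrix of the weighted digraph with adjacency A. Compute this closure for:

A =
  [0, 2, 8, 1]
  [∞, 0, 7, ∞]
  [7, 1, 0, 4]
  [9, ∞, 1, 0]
Closure =
  [0, 2, 2, 1]
  [14, 0, 7, 11]
  [7, 1, 0, 4]
  [8, 2, 1, 0]

This is the Floyd-Warshall all-pairs shortest-path computation. For each intermediate vertex k = 0, 1, …, 3, update dist[i][j] ← min(dist[i][j], dist[i][k] + dist[k][j]). The final matrix gives, for each (i, j), the minimum total weight of any directed path from i to j (possibly empty when i = j).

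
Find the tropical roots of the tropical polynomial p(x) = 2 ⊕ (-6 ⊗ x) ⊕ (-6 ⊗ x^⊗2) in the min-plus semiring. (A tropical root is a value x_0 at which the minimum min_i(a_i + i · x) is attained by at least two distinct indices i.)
Roots: {0, 8}

Each tropical root is a break point of the lower envelope of the lines y = a_i + i · x (there are 3 lines, with slopes 0, 1, ..., 2). Only the lines that attain the minimum somewhere contribute to roots; other lines are dominated. Here the surviving (envelope) indices are i = 2, i = 1, i = 0.
Intersections between consecutive envelope lines give the roots: for adjacent envelope indices i < j the intersection is x = (a_i − a_j) / (j − i). Reading off the sorted break points: {0, 8}.
Verification: at each break x_0, at least two indices attain the minimum of min_i(a_i + i · x_0).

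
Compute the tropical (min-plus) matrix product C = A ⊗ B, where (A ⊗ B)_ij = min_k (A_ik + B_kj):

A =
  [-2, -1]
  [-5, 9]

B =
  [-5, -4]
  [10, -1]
A ⊗ B =
  [-7, -6]
  [-10, -9]

Apply the min-plus product entry-by-entry:
  C[0][0] = min over k of (A[0][0] + B[0][0] = -2 + -5 = -7, A[0][1] + B[1][0] = -1 + 10 = 9) = -7 (attained at k = 0)
  C[0][1] = min over k of (A[0][0] + B[0][1] = -2 + -4 = -6, A[0][1] + B[1][1] = -1 + -1 = -2) = -6 (attained at k = 0)
  C[1][0] = min over k of (A[1][0] + B[0][0] = -5 + -5 = -10, A[1][1] + B[1][0] = 9 + 10 = 19) = -10 (attained at k = 0)
  C[1][1] = min over k of (A[1][0] + B[0][1] = -5 + -4 = -9, A[1][1] + B[1][1] = 9 + -1 = 8) = -9 (attained at k = 0)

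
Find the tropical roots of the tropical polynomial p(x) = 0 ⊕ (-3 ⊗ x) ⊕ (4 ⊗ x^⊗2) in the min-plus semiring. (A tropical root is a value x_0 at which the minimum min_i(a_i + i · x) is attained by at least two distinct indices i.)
Roots: {-7, 3}

Each tropical root is a break point of the lower envelope of the lines y = a_i + i · x (there are 3 lines, with slopes 0, 1, ..., 2). Only the lines that attain the minimum somewhere contribute to roots; other lines are dominated. Here the surviving (envelope) indices are i = 2, i = 1, i = 0.
Intersections between consecutive envelope lines give the roots: for adjacent envelope indices i < j the intersection is x = (a_i − a_j) / (j − i). Reading off the sorted break points: {-7, 3}.
Verification: at each break x_0, at least two indices attain the minimum of min_i(a_i + i · x_0).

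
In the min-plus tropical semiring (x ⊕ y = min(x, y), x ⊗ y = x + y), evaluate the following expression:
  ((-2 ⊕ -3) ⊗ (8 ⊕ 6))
((-2 ⊕ -3) ⊗ (8 ⊕ 6)) = 3

Expand innermost to outermost. Recall ⊕ takes the minimum of its arguments and ⊗ takes their sum. Working out the expression ((-2 ⊕ -3) ⊗ (8 ⊕ 6)) gives 3.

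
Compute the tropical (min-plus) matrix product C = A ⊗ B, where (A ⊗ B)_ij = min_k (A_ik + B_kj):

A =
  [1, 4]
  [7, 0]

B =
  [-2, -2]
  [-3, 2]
A ⊗ B =
  [-1, -1]
  [-3, 2]

Apply the min-plus product entry-by-entry:
  C[0][0] = min over k of (A[0][0] + B[0][0] = 1 + -2 = -1, A[0][1] + B[1][0] = 4 + -3 = 1) = -1 (attained at k = 0)
  C[0][1] = min over k of (A[0][0] + B[0][1] = 1 + -2 = -1, A[0][1] + B[1][1] = 4 + 2 = 6) = -1 (attained at k = 0)
  C[1][0] = min over k of (A[1][0] + B[0][0] = 7 + -2 = 5, A[1][1] + B[1][0] = 0 + -3 = -3) = -3 (attained at k = 1)
  C[1][1] = min over k of (A[1][0] + B[0][1] = 7 + -2 = 5, A[1][1] + B[1][1] = 0 + 2 = 2) = 2 (attained at k = 1)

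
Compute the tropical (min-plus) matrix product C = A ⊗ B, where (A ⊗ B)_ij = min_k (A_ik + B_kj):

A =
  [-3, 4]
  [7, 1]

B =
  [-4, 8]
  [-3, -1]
A ⊗ B =
  [-7, 3]
  [-2, 0]

Apply the min-plus product entry-by-entry:
  C[0][0] = min over k of (A[0][0] + B[0][0] = -3 + -4 = -7, A[0][1] + B[1][0] = 4 + -3 = 1) = -7 (attained at k = 0)
  C[0][1] = min over k of (A[0][0] + B[0][1] = -3 + 8 = 5, A[0][1] + B[1][1] = 4 + -1 = 3) = 3 (attained at k = 1)
  C[1][0] = min over k of (A[1][0] + B[0][0] = 7 + -4 = 3, A[1][1] + B[1][0] = 1 + -3 = -2) = -2 (attained at k = 1)
  C[1][1] = min over k of (A[1][0] + B[0][1] = 7 + 8 = 15, A[1][1] + B[1][1] = 1 + -1 = 0) = 0 (attained at k = 1)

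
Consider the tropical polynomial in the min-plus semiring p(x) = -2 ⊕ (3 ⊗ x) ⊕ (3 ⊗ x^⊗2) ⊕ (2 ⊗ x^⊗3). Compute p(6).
p(6) = -2

A tropical monomial a ⊗ x^⊗i evaluates to a + i · x. Evaluating each term at x = 6:
  Term 0 contributes -2 + 0 · 6 = -2
  Term 1 contributes 3 + 1 · 6 = 9
  Term 2 contributes 3 + 2 · 6 = 15
  Term 3 contributes 2 + 3 · 6 = 20
p(6) = ⊕ of these = min[-2, 9, 15, 20] = -2.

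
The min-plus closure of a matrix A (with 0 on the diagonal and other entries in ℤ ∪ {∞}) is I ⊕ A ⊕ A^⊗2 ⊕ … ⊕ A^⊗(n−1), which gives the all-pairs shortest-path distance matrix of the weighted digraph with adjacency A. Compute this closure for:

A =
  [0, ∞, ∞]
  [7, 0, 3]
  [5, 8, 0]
Closure =
  [0, ∞, ∞]
  [7, 0, 3]
  [5, 8, 0]

This is the Floyd-Warshall all-pairs shortest-path computation. For each intermediate vertex k = 0, 1, …, 2, update dist[i][j] ← min(dist[i][j], dist[i][k] + dist[k][j]). The final matrix gives, for each (i, j), the minimum total weight of any directed path from i to j (possibly empty when i = j).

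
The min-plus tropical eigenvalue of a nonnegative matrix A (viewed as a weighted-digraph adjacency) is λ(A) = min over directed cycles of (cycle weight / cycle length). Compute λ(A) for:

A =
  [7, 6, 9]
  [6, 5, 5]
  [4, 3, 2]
λ(A) = 2

Enumerate directed cycles and compute their means (weight / length). Sample:
  cycle 0 → 0: weight = 7, length = 1, mean = 7/1 ≈ 7.000
  cycle 1 → 1: weight = 5, length = 1, mean = 5/1 ≈ 5.000
  cycle 2 → 2: weight = 2, length = 1, mean = 2/1 ≈ 2.000
  cycle 0 → 1 → 0: weight = 12, length = 2, mean = 12/2 ≈ 6.000
  cycle 0 → 2 → 0: weight = 13, length = 2, mean = 13/2 ≈ 6.500
  cycle 1 → 0 → 1: weight = 12, length = 2, mean = 12/2 ≈ 6.000
Minimum mean = 2.000, attained e.g. along the cycle 2 → 2 with weight 2 and length 1. So λ(A) = 2/1 = 2.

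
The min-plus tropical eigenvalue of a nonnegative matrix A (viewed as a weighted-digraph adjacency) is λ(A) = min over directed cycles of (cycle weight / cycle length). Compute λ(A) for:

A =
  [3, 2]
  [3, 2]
λ(A) = 2

Enumerate directed cycles and compute their means (weight / length). Sample:
  cycle 0 → 0: weight = 3, length = 1, mean = 3/1 ≈ 3.000
  cycle 1 → 1: weight = 2, length = 1, mean = 2/1 ≈ 2.000
  cycle 0 → 1 → 0: weight = 5, length = 2, mean = 5/2 ≈ 2.500
  cycle 1 → 0 → 1: weight = 5, length = 2, mean = 5/2 ≈ 2.500
Minimum mean = 2.000, attained e.g. along the cycle 1 → 1 with weight 2 and length 1. So λ(A) = 2/1 = 2.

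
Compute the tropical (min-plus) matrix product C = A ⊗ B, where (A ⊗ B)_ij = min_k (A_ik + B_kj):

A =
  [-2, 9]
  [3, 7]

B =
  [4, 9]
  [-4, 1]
A ⊗ B =
  [2, 7]
  [3, 8]

Apply the min-plus product entry-by-entry:
  C[0][0] = min over k of (A[0][0] + B[0][0] = -2 + 4 = 2, A[0][1] + B[1][0] = 9 + -4 = 5) = 2 (attained at k = 0)
  C[0][1] = min over k of (A[0][0] + B[0][1] = -2 + 9 = 7, A[0][1] + B[1][1] = 9 + 1 = 10) = 7 (attained at k = 0)
  C[1][0] = min over k of (A[1][0] + B[0][0] = 3 + 4 = 7, A[1][1] + B[1][0] = 7 + -4 = 3) = 3 (attained at k = 1)
  C[1][1] = min over k of (A[1][0] + B[0][1] = 3 + 9 = 12, A[1][1] + B[1][1] = 7 + 1 = 8) = 8 (attained at k = 1)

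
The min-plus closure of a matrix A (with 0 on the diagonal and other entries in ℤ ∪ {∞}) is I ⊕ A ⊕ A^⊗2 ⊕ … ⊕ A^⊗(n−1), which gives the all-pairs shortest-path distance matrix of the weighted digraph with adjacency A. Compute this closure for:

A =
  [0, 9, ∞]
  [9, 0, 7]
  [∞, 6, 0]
Closure =
  [0, 9, 16]
  [9, 0, 7]
  [15, 6, 0]

This is the Floyd-Warshall all-pairs shortest-path computation. For each intermediate vertex k = 0, 1, …, 2, update dist[i][j] ← min(dist[i][j], dist[i][k] + dist[k][j]). The final matrix gives, for each (i, j), the minimum total weight of any directed path from i to j (possibly empty when i = j).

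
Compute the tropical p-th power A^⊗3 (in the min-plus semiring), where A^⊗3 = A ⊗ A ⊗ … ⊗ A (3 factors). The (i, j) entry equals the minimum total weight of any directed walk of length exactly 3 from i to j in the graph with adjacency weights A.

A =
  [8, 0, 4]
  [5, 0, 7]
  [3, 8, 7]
A^⊗3 =
  [5, 0, 7]
  [5, 0, 7]
  [8, 3, 10]

Each entry (A^⊗3)_ij equals the minimum over all length-3 walks i = v_0 → v_1 → … → v_3 = j of Σ_t A[v_t][v_{t+1}]. For example, for (i, j) = (0, 2) we minimise over 9 possible intermediate vertex sequences; the minimum is 7, attained along the walk 0 → 1 → 1 → 2.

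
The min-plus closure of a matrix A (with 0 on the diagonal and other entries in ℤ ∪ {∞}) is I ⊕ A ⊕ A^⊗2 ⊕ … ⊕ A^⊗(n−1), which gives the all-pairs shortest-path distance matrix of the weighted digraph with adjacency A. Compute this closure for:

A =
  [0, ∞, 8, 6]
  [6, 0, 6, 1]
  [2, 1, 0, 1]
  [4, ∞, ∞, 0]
Closure =
  [0, 9, 8, 6]
  [5, 0, 6, 1]
  [2, 1, 0, 1]
  [4, 13, 12, 0]

This is the Floyd-Warshall all-pairs shortest-path computation. For each intermediate vertex k = 0, 1, …, 3, update dist[i][j] ← min(dist[i][j], dist[i][k] + dist[k][j]). The final matrix gives, for each (i, j), the minimum total weight of any directed path from i to j (possibly empty when i = j).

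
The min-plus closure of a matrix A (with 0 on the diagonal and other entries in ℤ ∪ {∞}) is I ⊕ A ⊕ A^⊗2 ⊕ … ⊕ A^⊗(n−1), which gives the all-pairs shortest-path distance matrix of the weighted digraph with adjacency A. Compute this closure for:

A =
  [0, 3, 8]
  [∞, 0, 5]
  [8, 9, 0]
Closure =
  [0, 3, 8]
  [13, 0, 5]
  [8, 9, 0]

This is the Floyd-Warshall all-pairs shortest-path computation. For each intermediate vertex k = 0, 1, …, 2, update dist[i][j] ← min(dist[i][j], dist[i][k] + dist[k][j]). The final matrix gives, for each (i, j), the minimum total weight of any directed path from i to j (possibly empty when i = j).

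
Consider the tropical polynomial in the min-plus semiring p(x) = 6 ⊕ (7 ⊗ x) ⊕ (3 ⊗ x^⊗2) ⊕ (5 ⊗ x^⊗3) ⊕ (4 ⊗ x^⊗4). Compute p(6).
p(6) = 6

A tropical monomial a ⊗ x^⊗i evaluates to a + i · x. Evaluating each term at x = 6:
  Term 0 contributes 6 + 0 · 6 = 6
  Term 1 contributes 7 + 1 · 6 = 13
  Term 2 contributes 3 + 2 · 6 = 15
  Term 3 contributes 5 + 3 · 6 = 23
  Term 4 contributes 4 + 4 · 6 = 28
p(6) = ⊕ of these = min[6, 13, 15, 23, 28] = 6.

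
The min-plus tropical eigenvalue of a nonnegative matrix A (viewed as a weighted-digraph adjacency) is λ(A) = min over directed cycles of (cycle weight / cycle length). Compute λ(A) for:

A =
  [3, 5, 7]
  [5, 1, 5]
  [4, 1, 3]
λ(A) = 1

Enumerate directed cycles and compute their means (weight / length). Sample:
  cycle 0 → 0: weight = 3, length = 1, mean = 3/1 ≈ 3.000
  cycle 1 → 1: weight = 1, length = 1, mean = 1/1 ≈ 1.000
  cycle 2 → 2: weight = 3, length = 1, mean = 3/1 ≈ 3.000
  cycle 0 → 1 → 0: weight = 10, length = 2, mean = 10/2 ≈ 5.000
  cycle 0 → 2 → 0: weight = 11, length = 2, mean = 11/2 ≈ 5.500
  cycle 1 → 0 → 1: weight = 10, length = 2, mean = 10/2 ≈ 5.000
Minimum mean = 1.000, attained e.g. along the cycle 1 → 1 with weight 1 and length 1. So λ(A) = 1/1 = 1.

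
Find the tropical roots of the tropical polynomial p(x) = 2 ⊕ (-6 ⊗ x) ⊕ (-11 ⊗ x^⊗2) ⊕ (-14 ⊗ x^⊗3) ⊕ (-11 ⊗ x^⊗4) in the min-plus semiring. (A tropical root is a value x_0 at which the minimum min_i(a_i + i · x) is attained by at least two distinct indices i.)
Roots: {-3, 3, 5, 8}

Each tropical root is a break point of the lower envelope of the lines y = a_i + i · x (there are 5 lines, with slopes 0, 1, ..., 4). Only the lines that attain the minimum somewhere contribute to roots; other lines are dominated. Here the surviving (envelope) indices are i = 4, i = 3, i = 2, i = 1, i = 0.
Intersections between consecutive envelope lines give the roots: for adjacent envelope indices i < j the intersection is x = (a_i − a_j) / (j − i). Reading off the sorted break points: {-3, 3, 5, 8}.
Verification: at each break x_0, at least two indices attain the minimum of min_i(a_i + i · x_0).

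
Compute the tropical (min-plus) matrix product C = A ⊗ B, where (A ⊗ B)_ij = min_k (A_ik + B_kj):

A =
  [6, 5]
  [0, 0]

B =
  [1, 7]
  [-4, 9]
A ⊗ B =
  [1, 13]
  [-4, 7]

Apply the min-plus product entry-by-entry:
  C[0][0] = min over k of (A[0][0] + B[0][0] = 6 + 1 = 7, A[0][1] + B[1][0] = 5 + -4 = 1) = 1 (attained at k = 1)
  C[0][1] = min over k of (A[0][0] + B[0][1] = 6 + 7 = 13, A[0][1] + B[1][1] = 5 + 9 = 14) = 13 (attained at k = 0)
  C[1][0] = min over k of (A[1][0] + B[0][0] = 0 + 1 = 1, A[1][1] + B[1][0] = 0 + -4 = -4) = -4 (attained at k = 1)
  C[1][1] = min over k of (A[1][0] + B[0][1] = 0 + 7 = 7, A[1][1] + B[1][1] = 0 + 9 = 9) = 7 (attained at k = 0)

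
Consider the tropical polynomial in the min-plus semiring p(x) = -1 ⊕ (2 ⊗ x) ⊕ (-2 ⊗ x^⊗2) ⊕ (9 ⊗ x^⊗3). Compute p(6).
p(6) = -1

A tropical monomial a ⊗ x^⊗i evaluates to a + i · x. Evaluating each term at x = 6:
  Term 0 contributes -1 + 0 · 6 = -1
  Term 1 contributes 2 + 1 · 6 = 8
  Term 2 contributes -2 + 2 · 6 = 10
  Term 3 contributes 9 + 3 · 6 = 27
p(6) = ⊕ of these = min[-1, 8, 10, 27] = -1.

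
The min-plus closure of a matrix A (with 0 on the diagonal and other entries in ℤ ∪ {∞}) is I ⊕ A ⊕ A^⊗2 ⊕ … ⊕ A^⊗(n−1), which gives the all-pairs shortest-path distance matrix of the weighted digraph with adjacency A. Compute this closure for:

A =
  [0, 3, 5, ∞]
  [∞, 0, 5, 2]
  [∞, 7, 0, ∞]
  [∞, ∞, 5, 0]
Closure =
  [0, 3, 5, 5]
  [∞, 0, 5, 2]
  [∞, 7, 0, 9]
  [∞, 12, 5, 0]

This is the Floyd-Warshall all-pairs shortest-path computation. For each intermediate vertex k = 0, 1, …, 3, update dist[i][j] ← min(dist[i][j], dist[i][k] + dist[k][j]). The final matrix gives, for each (i, j), the minimum total weight of any directed path from i to j (possibly empty when i = j).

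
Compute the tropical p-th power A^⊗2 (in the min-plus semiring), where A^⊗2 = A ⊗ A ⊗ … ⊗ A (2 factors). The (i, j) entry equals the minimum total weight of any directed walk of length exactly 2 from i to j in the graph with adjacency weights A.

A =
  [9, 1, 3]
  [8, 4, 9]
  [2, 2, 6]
A^⊗2 =
  [5, 5, 9]
  [11, 8, 11]
  [8, 3, 5]

Each entry (A^⊗2)_ij equals the minimum over all length-2 walks i = v_0 → v_1 → … → v_2 = j of Σ_t A[v_t][v_{t+1}]. For example, for (i, j) = (0, 2) we minimise over 3 possible intermediate vertex sequences; the minimum is 9, attained along the walk 0 → 2 → 2.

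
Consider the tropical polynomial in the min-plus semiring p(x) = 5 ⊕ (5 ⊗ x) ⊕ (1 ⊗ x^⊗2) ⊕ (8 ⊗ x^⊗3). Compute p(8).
p(8) = 5

A tropical monomial a ⊗ x^⊗i evaluates to a + i · x. Evaluating each term at x = 8:
  Term 0 contributes 5 + 0 · 8 = 5
  Term 1 contributes 5 + 1 · 8 = 13
  Term 2 contributes 1 + 2 · 8 = 17
  Term 3 contributes 8 + 3 · 8 = 32
p(8) = ⊕ of these = min[5, 13, 17, 32] = 5.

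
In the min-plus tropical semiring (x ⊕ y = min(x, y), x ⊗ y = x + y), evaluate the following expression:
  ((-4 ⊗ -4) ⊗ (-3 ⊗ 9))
((-4 ⊗ -4) ⊗ (-3 ⊗ 9)) = -2

Expand innermost to outermost. Recall ⊕ takes the minimum of its arguments and ⊗ takes their sum. Working out the expression ((-4 ⊗ -4) ⊗ (-3 ⊗ 9)) gives -2.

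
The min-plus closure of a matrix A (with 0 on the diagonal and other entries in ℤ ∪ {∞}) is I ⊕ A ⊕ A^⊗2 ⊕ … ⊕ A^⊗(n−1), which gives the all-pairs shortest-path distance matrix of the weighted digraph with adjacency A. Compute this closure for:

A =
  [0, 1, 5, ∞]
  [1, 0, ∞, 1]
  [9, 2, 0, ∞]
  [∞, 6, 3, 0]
Closure =
  [0, 1, 5, 2]
  [1, 0, 4, 1]
  [3, 2, 0, 3]
  [6, 5, 3, 0]

This is the Floyd-Warshall all-pairs shortest-path computation. For each intermediate vertex k = 0, 1, …, 3, update dist[i][j] ← min(dist[i][j], dist[i][k] + dist[k][j]). The final matrix gives, for each (i, j), the minimum total weight of any directed path from i to j (possibly empty when i = j).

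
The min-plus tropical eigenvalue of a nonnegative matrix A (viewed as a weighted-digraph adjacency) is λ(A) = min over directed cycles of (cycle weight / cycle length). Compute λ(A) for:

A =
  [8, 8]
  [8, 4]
λ(A) = 4

Enumerate directed cycles and compute their means (weight / length). Sample:
  cycle 0 → 0: weight = 8, length = 1, mean = 8/1 ≈ 8.000
  cycle 1 → 1: weight = 4, length = 1, mean = 4/1 ≈ 4.000
  cycle 0 → 1 → 0: weight = 16, length = 2, mean = 16/2 ≈ 8.000
  cycle 1 → 0 → 1: weight = 16, length = 2, mean = 16/2 ≈ 8.000
Minimum mean = 4.000, attained e.g. along the cycle 1 → 1 with weight 4 and length 1. So λ(A) = 4/1 = 4.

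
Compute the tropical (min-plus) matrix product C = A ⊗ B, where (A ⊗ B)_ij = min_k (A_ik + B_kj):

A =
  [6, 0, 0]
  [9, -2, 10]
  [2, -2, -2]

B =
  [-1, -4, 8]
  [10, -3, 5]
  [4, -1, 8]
A ⊗ B =
  [4, -3, 5]
  [8, -5, 3]
  [1, -5, 3]

Apply the min-plus product entry-by-entry:
  C[0][0] = min over k of (A[0][0] + B[0][0] = 6 + -1 = 5, A[0][1] + B[1][0] = 0 + 10 = 10, A[0][2] + B[2][0] = 0 + 4 = 4) = 4 (attained at k = 2)
  C[0][1] = min over k of (A[0][0] + B[0][1] = 6 + -4 = 2, A[0][1] + B[1][1] = 0 + -3 = -3, A[0][2] + B[2][1] = 0 + -1 = -1) = -3 (attained at k = 1)
  C[0][2] = min over k of (A[0][0] + B[0][2] = 6 + 8 = 14, A[0][1] + B[1][2] = 0 + 5 = 5, A[0][2] + B[2][2] = 0 + 8 = 8) = 5 (attained at k = 1)
  C[1][0] = min over k of (A[1][0] + B[0][0] = 9 + -1 = 8, A[1][1] + B[1][0] = -2 + 10 = 8, A[1][2] + B[2][0] = 10 + 4 = 14) = 8 (attained at k = 0)
  C[1][1] = min over k of (A[1][0] + B[0][1] = 9 + -4 = 5, A[1][1] + B[1][1] = -2 + -3 = -5, A[1][2] + B[2][1] = 10 + -1 = 9) = -5 (attained at k = 1)
  C[1][2] = min over k of (A[1][0] + B[0][2] = 9 + 8 = 17, A[1][1] + B[1][2] = -2 + 5 = 3, A[1][2] + B[2][2] = 10 + 8 = 18) = 3 (attained at k = 1)
  C[2][0] = min over k of (A[2][0] + B[0][0] = 2 + -1 = 1, A[2][1] + B[1][0] = -2 + 10 = 8, A[2][2] + B[2][0] = -2 + 4 = 2) = 1 (attained at k = 0)
  C[2][1] = min over k of (A[2][0] + B[0][1] = 2 + -4 = -2, A[2][1] + B[1][1] = -2 + -3 = -5, A[2][2] + B[2][1] = -2 + -1 = -3) = -5 (attained at k = 1)
  C[2][2] = min over k of (A[2][0] + B[0][2] = 2 + 8 = 10, A[2][1] + B[1][2] = -2 + 5 = 3, A[2][2] + B[2][2] = -2 + 8 = 6) = 3 (attained at k = 1)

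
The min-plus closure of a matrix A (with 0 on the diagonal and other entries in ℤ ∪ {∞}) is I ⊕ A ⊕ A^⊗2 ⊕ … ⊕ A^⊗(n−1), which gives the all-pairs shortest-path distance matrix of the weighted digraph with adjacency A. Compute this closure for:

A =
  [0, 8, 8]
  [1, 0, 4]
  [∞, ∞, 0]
Closure =
  [0, 8, 8]
  [1, 0, 4]
  [∞, ∞, 0]

This is the Floyd-Warshall all-pairs shortest-path computation. For each intermediate vertex k = 0, 1, …, 2, update dist[i][j] ← min(dist[i][j], dist[i][k] + dist[k][j]). The final matrix gives, for each (i, j), the minimum total weight of any directed path from i to j (possibly empty when i = j).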